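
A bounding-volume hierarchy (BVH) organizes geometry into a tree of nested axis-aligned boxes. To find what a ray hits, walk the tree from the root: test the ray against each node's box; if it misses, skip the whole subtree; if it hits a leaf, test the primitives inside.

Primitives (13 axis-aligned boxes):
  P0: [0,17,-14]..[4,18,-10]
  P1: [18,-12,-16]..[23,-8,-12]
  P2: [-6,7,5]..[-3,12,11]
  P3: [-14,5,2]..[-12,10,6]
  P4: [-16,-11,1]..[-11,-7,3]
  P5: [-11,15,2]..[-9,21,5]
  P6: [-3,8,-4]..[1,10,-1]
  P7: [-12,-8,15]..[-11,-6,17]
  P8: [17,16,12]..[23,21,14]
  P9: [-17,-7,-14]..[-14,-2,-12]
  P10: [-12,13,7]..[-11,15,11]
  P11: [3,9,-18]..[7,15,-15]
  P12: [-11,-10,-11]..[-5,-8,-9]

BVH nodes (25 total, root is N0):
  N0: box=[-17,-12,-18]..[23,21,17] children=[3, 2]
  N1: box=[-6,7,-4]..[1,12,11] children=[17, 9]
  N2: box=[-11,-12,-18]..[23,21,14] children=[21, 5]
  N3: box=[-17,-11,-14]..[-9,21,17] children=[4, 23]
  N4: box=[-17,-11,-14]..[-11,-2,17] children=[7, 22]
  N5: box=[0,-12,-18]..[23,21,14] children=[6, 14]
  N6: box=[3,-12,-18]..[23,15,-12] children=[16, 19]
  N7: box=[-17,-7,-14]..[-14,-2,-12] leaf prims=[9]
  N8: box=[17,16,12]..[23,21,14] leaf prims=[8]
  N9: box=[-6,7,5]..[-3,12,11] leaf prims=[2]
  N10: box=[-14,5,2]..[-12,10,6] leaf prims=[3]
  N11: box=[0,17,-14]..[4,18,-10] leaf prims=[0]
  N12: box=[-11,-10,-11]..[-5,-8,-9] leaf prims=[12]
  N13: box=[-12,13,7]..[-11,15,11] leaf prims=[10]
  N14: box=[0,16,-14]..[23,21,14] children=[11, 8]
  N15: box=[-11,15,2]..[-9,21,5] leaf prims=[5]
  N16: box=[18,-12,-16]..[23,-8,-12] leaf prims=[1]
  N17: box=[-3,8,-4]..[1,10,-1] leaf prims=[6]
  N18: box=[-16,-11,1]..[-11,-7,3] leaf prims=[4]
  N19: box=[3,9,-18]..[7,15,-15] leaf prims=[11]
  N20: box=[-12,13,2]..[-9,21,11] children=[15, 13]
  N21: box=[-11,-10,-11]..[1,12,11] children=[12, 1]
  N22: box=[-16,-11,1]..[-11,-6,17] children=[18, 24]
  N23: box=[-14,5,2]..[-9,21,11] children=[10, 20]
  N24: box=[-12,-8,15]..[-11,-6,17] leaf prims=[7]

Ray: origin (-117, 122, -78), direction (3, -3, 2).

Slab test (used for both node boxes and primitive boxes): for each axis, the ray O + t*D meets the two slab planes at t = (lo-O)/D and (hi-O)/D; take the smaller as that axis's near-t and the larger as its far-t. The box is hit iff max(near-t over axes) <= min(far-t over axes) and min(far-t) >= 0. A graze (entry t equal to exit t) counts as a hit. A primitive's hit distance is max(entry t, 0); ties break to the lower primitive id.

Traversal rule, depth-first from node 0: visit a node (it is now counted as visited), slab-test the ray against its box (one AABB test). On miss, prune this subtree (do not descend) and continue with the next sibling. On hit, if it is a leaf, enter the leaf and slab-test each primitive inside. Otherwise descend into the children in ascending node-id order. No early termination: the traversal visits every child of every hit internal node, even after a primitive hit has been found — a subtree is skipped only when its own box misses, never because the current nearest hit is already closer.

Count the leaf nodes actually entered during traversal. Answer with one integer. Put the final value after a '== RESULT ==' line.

Trace the traversal:
N0 x:[100/3,140/3] y:[101/3,134/3] z:[30,95/2] -> hit [101/3,134/3], descend [2, 3]
  N2 x:[106/3,140/3] y:[101/3,134/3] z:[30,46] -> hit [106/3,134/3], descend [5, 21]
    N5 x:[39,140/3] y:[101/3,134/3] z:[30,46] -> hit [39,134/3], descend [6, 14]
      N6 x:[40,140/3] y:[107/3,134/3] z:[30,33] -> miss, prune
      N14 x:[39,140/3] y:[101/3,106/3] z:[32,46] -> miss, prune
    N21 x:[106/3,118/3] y:[110/3,44] z:[67/2,89/2] -> hit [110/3,118/3], descend [1, 12]
      N1 x:[37,118/3] y:[110/3,115/3] z:[37,89/2] -> hit [37,115/3], descend [9, 17]
        N9 x:[37,38] y:[110/3,115/3] z:[83/2,89/2] -> miss, prune
        N17 x:[38,118/3] y:[112/3,38] z:[37,77/2] -> hit [38,38] leaf, test {P6@t=38}
      N12 x:[106/3,112/3] y:[130/3,44] z:[67/2,69/2] -> miss, prune
  N3 x:[100/3,36] y:[101/3,133/3] z:[32,95/2] -> hit [101/3,36], descend [4, 23]
    N4 x:[100/3,106/3] y:[124/3,133/3] z:[32,95/2] -> miss, prune
    N23 x:[103/3,36] y:[101/3,39] z:[40,89/2] -> miss, prune

Visited [0, 2, 5, 6, 14, 21, 1, 9, 17, 12, 3, 4, 23]. Tests: 13 box, 1 leaf. Nearest: P6.

== RESULT ==
1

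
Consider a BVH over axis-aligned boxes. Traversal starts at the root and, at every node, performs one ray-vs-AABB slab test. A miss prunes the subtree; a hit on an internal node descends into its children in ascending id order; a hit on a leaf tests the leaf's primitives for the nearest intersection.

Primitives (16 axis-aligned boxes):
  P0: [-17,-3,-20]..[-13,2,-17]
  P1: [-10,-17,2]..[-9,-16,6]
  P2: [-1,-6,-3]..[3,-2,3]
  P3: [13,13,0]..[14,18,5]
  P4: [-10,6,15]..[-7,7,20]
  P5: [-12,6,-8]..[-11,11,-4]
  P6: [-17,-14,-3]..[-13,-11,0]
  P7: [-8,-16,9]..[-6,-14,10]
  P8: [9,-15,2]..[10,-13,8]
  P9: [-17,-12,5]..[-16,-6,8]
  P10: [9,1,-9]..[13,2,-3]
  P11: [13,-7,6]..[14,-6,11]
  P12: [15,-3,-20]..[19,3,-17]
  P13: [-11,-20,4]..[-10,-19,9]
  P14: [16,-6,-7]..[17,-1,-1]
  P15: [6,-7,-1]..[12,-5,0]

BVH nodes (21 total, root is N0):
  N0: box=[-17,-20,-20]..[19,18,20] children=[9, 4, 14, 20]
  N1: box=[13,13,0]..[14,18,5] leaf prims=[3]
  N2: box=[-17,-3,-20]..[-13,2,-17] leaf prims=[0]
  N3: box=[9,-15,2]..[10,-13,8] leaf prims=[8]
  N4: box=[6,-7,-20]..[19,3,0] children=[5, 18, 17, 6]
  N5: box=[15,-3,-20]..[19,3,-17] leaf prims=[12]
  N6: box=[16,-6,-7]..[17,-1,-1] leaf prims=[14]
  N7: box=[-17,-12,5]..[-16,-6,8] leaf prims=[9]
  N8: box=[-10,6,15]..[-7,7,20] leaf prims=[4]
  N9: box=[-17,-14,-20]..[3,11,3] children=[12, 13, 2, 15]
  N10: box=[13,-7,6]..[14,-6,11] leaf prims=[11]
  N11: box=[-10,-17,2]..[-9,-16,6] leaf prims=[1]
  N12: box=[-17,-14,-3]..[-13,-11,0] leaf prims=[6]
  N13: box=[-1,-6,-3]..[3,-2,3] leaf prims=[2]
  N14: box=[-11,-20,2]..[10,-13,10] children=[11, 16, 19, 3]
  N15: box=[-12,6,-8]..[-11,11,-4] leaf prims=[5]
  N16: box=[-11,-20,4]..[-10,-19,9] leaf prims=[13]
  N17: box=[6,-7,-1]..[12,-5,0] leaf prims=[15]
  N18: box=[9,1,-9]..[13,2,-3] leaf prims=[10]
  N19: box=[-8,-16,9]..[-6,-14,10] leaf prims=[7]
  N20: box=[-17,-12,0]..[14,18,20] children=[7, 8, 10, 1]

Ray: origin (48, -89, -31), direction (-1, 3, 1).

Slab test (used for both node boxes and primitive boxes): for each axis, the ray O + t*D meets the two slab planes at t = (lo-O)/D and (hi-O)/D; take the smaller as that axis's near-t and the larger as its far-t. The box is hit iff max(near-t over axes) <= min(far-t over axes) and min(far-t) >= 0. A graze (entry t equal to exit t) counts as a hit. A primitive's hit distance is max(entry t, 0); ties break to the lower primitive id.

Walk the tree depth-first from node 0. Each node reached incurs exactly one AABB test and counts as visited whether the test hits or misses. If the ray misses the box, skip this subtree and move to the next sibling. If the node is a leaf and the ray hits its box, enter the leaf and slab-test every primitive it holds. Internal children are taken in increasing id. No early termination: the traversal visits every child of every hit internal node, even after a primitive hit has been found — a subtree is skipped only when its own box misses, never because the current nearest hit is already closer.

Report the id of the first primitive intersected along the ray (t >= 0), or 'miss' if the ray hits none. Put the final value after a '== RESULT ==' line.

Trace the traversal:
N0 x:[29,65] y:[23,107/3] z:[11,51] -> hit [29,107/3], descend [4, 9, 14, 20]
  N4 x:[29,42] y:[82/3,92/3] z:[11,31] -> hit [29,92/3], descend [5, 6, 17, 18]
    N5 x:[29,33] y:[86/3,92/3] z:[11,14] -> miss, prune
    N6 x:[31,32] y:[83/3,88/3] z:[24,30] -> miss, prune
    N17 x:[36,42] y:[82/3,28] z:[30,31] -> miss, prune
    N18 x:[35,39] y:[30,91/3] z:[22,28] -> miss, prune
  N9 x:[45,65] y:[25,100/3] z:[11,34] -> miss, prune
  N14 x:[38,59] y:[23,76/3] z:[33,41] -> miss, prune
  N20 x:[34,65] y:[77/3,107/3] z:[31,51] -> hit [34,107/3], descend [1, 7, 8, 10]
    N1 x:[34,35] y:[34,107/3] z:[31,36] -> hit [34,35] leaf, test {P3@t=34}
    N7 x:[64,65] y:[77/3,83/3] z:[36,39] -> miss, prune
    N8 x:[55,58] y:[95/3,32] z:[46,51] -> miss, prune
    N10 x:[34,35] y:[82/3,83/3] z:[37,42] -> miss, prune

order=[0, 4, 5, 6, 17, 18, 9, 14, 20, 1, 7, 8, 10]  |boxes|=13  |leaves|=1  hit=P3

== RESULT ==
3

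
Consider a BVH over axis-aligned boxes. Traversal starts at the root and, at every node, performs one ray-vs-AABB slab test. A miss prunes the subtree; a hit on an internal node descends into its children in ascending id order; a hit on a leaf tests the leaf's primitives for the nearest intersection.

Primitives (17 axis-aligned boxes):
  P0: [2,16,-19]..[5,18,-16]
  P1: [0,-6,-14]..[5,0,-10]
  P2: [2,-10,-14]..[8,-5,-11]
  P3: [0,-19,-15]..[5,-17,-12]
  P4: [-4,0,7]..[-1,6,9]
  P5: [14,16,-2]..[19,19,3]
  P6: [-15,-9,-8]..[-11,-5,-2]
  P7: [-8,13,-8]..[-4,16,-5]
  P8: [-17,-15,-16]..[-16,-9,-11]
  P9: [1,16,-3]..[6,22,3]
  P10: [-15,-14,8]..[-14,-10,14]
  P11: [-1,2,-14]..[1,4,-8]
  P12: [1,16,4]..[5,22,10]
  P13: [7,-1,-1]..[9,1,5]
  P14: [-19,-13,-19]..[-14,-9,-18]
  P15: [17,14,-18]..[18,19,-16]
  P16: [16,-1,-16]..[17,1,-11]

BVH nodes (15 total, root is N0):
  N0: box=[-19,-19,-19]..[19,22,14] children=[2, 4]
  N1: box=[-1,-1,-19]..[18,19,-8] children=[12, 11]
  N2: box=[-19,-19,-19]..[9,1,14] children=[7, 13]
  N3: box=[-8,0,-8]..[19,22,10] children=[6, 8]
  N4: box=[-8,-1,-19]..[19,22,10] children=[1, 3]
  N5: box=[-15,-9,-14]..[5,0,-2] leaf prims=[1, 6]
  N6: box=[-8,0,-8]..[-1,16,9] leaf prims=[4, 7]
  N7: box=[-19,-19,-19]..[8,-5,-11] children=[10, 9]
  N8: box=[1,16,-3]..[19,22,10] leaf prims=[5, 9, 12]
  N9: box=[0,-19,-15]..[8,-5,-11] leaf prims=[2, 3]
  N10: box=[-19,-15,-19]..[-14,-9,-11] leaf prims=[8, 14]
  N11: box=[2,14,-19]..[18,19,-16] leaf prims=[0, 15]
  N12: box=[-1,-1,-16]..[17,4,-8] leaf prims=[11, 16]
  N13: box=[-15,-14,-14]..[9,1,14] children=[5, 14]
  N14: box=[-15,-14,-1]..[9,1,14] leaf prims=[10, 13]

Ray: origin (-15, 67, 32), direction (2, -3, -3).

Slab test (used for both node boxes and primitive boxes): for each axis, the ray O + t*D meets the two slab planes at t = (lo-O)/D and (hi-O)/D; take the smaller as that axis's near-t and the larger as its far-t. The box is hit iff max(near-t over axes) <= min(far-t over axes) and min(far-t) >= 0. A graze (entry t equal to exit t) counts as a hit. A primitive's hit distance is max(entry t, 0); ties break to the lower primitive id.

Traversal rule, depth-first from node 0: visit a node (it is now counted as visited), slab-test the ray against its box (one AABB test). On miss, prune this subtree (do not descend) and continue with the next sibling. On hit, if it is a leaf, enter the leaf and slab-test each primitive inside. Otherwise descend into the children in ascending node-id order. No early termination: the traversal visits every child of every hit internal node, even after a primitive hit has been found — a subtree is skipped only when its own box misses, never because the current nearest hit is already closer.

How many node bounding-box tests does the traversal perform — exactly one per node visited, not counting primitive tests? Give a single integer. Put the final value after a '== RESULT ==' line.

Traverse from the root:
N0 x:[-2,17] y:[15,86/3] z:[6,17] -> hit [15,17], descend [2, 4]
  N2 x:[-2,12] y:[22,86/3] z:[6,17] -> miss, prune
  N4 x:[7/2,17] y:[15,68/3] z:[22/3,17] -> hit [15,17], descend [1, 3]
    N1 x:[7,33/2] y:[16,68/3] z:[40/3,17] -> hit [16,33/2], descend [11, 12]
      N11 x:[17/2,33/2] y:[16,53/3] z:[16,17] -> hit [16,33/2] leaf, test {P0(miss), P15@t=16}
      N12 x:[7,16] y:[21,68/3] z:[40/3,16] -> miss, prune
    N3 x:[7/2,17] y:[15,67/3] z:[22/3,40/3] -> miss, prune

order=[0, 2, 4, 1, 11, 12, 3]  |boxes|=7  |leaves|=1  hit=P15

== RESULT ==
7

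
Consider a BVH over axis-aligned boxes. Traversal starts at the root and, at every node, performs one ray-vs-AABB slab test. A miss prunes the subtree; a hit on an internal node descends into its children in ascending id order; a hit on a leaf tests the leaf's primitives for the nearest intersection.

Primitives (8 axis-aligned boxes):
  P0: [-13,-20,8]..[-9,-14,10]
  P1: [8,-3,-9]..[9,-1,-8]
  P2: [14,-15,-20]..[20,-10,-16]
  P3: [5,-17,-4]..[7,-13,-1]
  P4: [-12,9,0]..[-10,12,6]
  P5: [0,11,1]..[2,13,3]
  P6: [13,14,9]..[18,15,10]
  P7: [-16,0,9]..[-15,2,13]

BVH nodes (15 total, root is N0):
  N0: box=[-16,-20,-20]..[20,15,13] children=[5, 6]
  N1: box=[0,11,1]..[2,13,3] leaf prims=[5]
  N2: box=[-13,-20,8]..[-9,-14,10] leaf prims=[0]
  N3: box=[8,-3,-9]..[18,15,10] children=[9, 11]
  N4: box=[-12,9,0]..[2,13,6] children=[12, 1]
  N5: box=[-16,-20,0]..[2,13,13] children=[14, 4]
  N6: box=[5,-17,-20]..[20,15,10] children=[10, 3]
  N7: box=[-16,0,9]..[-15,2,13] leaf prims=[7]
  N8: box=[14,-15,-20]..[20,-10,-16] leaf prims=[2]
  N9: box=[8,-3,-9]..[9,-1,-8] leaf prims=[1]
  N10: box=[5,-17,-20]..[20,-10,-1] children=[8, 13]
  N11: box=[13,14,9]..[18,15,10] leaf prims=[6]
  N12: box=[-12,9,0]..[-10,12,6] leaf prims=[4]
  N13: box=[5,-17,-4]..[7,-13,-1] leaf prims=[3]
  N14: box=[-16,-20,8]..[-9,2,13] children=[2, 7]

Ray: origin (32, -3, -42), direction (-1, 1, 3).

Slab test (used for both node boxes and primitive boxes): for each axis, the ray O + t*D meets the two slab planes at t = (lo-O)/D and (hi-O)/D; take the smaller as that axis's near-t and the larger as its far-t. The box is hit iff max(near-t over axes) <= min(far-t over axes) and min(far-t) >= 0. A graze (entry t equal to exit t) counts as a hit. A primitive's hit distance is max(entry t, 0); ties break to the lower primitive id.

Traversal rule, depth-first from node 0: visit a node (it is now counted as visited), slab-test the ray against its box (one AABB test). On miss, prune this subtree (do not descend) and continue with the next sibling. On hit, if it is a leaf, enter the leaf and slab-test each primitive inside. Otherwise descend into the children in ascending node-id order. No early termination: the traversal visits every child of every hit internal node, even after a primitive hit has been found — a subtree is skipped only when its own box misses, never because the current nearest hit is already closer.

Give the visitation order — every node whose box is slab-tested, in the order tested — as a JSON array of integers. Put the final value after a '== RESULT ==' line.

Trace the traversal:
N0 x:[12,48] y:[-17,18] z:[22/3,55/3] -> hit [12,18], descend [5, 6]
  N5 x:[30,48] y:[-17,16] z:[14,55/3] -> miss, prune
  N6 x:[12,27] y:[-14,18] z:[22/3,52/3] -> hit [12,52/3], descend [3, 10]
    N3 x:[14,24] y:[0,18] z:[11,52/3] -> hit [14,52/3], descend [9, 11]
      N9 x:[23,24] y:[0,2] z:[11,34/3] -> miss, prune
      N11 x:[14,19] y:[17,18] z:[17,52/3] -> hit [17,52/3] leaf, test {P6@t=17}
    N10 x:[12,27] y:[-14,-7] z:[22/3,41/3] -> miss, prune

7 AABB tests over nodes [0, 5, 6, 3, 9, 11, 10]; 1 leaf entered; closest P6.

== RESULT ==
[0, 5, 6, 3, 9, 11, 10]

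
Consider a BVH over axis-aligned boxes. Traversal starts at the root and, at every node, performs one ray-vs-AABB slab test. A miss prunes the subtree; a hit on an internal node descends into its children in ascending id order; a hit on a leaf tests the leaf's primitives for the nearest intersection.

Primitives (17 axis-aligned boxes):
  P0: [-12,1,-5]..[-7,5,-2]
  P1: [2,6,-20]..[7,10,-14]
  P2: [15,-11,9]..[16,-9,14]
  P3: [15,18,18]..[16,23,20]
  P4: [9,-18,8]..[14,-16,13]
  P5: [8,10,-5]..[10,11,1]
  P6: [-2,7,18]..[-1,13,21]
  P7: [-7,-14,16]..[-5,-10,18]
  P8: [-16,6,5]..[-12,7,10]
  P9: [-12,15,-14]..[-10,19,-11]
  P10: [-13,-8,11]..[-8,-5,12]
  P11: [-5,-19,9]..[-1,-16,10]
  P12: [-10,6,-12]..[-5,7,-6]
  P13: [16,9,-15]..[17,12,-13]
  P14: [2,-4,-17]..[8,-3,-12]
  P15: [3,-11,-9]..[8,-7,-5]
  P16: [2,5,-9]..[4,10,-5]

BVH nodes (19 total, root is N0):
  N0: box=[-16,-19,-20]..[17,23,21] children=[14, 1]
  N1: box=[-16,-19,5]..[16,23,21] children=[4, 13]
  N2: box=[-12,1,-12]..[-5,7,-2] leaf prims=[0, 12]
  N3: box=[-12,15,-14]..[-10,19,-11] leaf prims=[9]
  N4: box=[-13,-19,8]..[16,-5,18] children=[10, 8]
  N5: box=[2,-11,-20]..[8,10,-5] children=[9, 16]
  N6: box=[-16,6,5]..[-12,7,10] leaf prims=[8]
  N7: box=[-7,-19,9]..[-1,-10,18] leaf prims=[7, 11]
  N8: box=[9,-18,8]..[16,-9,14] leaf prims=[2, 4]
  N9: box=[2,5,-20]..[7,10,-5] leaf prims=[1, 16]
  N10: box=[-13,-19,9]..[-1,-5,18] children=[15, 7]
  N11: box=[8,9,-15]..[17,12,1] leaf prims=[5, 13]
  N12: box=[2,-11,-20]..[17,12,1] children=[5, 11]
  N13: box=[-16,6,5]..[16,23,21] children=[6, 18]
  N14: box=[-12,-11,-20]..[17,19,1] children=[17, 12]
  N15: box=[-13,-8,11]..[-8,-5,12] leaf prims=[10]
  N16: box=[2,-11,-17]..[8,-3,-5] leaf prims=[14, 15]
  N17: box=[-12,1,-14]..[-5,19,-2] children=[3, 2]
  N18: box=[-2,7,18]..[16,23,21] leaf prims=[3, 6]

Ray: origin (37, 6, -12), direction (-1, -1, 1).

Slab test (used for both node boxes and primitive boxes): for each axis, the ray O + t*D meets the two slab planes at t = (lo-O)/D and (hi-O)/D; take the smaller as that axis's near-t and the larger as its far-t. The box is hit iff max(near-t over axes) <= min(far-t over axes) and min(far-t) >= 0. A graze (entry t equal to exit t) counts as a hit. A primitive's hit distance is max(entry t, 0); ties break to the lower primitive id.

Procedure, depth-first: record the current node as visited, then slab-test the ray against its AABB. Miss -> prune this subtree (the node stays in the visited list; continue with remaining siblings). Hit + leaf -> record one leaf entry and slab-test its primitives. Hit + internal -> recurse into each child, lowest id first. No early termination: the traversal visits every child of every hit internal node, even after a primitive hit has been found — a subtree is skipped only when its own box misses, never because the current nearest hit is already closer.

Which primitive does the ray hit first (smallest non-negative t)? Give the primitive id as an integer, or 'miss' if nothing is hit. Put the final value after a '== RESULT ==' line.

Trace the traversal:
N0 x:[20,53] y:[-17,25] z:[-8,33] -> hit [20,25], descend [1, 14]
  N1 x:[21,53] y:[-17,25] z:[17,33] -> hit [21,25], descend [4, 13]
    N4 x:[21,50] y:[11,25] z:[20,30] -> hit [21,25], descend [8, 10]
      N8 x:[21,28] y:[15,24] z:[20,26] -> hit [21,24] leaf, test {P2(miss), P4@t=23}
      N10 x:[38,50] y:[11,25] z:[21,30] -> miss, prune
    N13 x:[21,53] y:[-17,0] z:[17,33] -> miss, prune
  N14 x:[20,49] y:[-13,17] z:[-8,13] -> miss, prune

7 AABB tests over nodes [0, 1, 4, 8, 10, 13, 14]; 1 leaf entered; closest P4.

== RESULT ==
4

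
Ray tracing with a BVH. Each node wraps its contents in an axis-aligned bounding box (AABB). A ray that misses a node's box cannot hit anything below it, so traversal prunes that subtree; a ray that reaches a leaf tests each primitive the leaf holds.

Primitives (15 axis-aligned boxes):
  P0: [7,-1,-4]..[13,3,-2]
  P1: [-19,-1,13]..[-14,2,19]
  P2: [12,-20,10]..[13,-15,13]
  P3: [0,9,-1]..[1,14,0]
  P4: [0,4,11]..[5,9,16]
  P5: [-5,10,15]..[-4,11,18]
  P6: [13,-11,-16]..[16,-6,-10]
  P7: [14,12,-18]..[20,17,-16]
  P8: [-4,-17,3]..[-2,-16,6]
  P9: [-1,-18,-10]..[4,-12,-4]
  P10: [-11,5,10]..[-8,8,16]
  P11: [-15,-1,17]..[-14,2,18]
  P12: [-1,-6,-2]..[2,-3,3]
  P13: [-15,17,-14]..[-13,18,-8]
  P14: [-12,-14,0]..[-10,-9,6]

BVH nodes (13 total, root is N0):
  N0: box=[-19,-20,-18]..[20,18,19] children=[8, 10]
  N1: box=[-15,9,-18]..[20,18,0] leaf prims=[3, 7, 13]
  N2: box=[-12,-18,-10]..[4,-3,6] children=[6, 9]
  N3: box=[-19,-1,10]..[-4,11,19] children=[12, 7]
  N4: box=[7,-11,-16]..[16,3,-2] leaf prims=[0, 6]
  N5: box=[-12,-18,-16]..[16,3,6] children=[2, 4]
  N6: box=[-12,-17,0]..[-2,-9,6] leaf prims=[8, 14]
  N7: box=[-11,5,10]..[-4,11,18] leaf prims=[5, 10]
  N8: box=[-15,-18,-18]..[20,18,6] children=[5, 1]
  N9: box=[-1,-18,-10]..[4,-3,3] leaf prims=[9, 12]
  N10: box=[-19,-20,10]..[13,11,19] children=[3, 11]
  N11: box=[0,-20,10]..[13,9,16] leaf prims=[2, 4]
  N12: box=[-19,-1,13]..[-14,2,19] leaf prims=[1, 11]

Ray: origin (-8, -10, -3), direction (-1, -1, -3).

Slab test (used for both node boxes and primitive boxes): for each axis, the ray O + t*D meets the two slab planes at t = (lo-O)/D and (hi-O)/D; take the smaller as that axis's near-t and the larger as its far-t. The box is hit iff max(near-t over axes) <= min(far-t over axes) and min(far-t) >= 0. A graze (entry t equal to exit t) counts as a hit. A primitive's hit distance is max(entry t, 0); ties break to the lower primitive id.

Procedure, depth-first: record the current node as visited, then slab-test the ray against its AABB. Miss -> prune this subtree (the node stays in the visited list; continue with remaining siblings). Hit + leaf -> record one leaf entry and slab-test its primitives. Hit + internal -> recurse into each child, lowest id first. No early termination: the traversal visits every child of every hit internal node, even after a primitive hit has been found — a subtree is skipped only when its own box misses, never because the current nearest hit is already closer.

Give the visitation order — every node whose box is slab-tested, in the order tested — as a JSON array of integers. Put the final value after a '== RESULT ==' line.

Traverse from the root:
N0 x:[-28,11] y:[-28,10] z:[-22/3,5] -> hit [-22/3,5], descend [8, 10]
  N8 x:[-28,7] y:[-28,8] z:[-3,5] -> hit [-3,5], descend [1, 5]
    N1 x:[-28,7] y:[-28,-19] z:[-1,5] -> miss, prune
    N5 x:[-24,4] y:[-13,8] z:[-3,13/3] -> hit [-3,4], descend [2, 4]
      N2 x:[-12,4] y:[-7,8] z:[-3,7/3] -> hit [-3,7/3], descend [6, 9]
        N6 x:[-6,4] y:[-1,7] z:[-3,-1] -> miss, prune
        N9 x:[-12,-7] y:[-7,8] z:[-2,7/3] -> miss, prune
      N4 x:[-24,-15] y:[-13,1] z:[-1/3,13/3] -> miss, prune
  N10 x:[-21,11] y:[-21,10] z:[-22/3,-13/3] -> miss, prune

order=[0, 8, 1, 5, 2, 6, 9, 4, 10]  |boxes|=9  |leaves|=0  hit=miss

== RESULT ==
[0, 8, 1, 5, 2, 6, 9, 4, 10]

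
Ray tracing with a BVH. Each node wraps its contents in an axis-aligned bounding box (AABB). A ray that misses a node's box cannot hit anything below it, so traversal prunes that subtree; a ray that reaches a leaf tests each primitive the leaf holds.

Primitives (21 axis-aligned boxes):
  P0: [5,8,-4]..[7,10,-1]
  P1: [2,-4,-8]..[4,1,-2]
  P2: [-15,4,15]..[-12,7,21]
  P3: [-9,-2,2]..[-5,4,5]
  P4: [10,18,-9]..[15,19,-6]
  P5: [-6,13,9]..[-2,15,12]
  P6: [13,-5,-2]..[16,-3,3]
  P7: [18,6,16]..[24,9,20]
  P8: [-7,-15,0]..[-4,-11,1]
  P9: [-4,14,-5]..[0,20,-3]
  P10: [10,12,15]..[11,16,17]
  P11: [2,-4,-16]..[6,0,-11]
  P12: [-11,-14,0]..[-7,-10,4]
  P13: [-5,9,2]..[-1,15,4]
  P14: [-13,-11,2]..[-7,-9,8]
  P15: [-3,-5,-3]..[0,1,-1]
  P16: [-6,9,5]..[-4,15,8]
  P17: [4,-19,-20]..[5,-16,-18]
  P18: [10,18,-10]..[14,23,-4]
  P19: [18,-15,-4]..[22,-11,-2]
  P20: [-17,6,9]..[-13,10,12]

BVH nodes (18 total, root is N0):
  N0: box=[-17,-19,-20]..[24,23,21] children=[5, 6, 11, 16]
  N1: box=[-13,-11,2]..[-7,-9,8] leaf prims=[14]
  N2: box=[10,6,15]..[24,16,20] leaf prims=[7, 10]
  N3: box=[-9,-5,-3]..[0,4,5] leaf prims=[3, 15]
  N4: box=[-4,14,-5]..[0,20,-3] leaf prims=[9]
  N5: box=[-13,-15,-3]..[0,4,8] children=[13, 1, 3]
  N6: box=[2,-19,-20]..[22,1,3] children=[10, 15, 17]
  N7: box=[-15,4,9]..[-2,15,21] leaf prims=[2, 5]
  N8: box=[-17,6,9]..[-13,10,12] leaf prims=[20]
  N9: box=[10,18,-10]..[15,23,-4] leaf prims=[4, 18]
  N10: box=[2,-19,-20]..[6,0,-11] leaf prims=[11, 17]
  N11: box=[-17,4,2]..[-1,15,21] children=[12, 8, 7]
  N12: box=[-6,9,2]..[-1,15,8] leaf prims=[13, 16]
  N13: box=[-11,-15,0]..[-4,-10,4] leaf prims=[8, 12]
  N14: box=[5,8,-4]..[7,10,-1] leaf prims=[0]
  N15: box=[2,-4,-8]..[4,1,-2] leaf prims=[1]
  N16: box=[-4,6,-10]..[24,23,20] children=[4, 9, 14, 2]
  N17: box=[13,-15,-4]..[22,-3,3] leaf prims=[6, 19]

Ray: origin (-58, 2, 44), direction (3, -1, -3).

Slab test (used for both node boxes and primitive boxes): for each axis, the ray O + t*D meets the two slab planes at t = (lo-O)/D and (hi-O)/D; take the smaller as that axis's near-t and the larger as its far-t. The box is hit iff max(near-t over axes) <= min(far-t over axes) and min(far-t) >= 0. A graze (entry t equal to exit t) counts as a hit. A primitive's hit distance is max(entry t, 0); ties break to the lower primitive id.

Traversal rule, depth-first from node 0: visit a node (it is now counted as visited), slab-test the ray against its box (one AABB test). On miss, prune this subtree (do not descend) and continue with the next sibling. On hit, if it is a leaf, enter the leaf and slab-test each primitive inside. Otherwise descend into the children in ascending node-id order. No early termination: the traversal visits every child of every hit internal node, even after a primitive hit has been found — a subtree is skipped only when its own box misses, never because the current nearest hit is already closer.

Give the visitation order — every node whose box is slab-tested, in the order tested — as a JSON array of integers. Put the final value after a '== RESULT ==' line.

Traverse from the root:
N0 x:[41/3,82/3] y:[-21,21] z:[23/3,64/3] -> hit [41/3,21], descend [5, 6, 11, 16]
  N5 x:[15,58/3] y:[-2,17] z:[12,47/3] -> hit [15,47/3], descend [1, 3, 13]
    N1 x:[15,17] y:[11,13] z:[12,14] -> miss, prune
    N3 x:[49/3,58/3] y:[-2,7] z:[13,47/3] -> miss, prune
    N13 x:[47/3,18] y:[12,17] z:[40/3,44/3] -> miss, prune
  N6 x:[20,80/3] y:[1,21] z:[41/3,64/3] -> hit [20,21], descend [10, 15, 17]
    N10 x:[20,64/3] y:[2,21] z:[55/3,64/3] -> hit [20,21] leaf, test {P11(miss), P17@t=62/3}
    N15 x:[20,62/3] y:[1,6] z:[46/3,52/3] -> miss, prune
    N17 x:[71/3,80/3] y:[5,17] z:[41/3,16] -> miss, prune
  N11 x:[41/3,19] y:[-13,-2] z:[23/3,14] -> miss, prune
  N16 x:[18,82/3] y:[-21,-4] z:[8,18] -> miss, prune

Summary -> nodes [0, 5, 1, 3, 13, 6, 10, 15, 17, 11, 16]; box-tests=11; leaf-entries=1; first=P17

== RESULT ==
[0, 5, 1, 3, 13, 6, 10, 15, 17, 11, 16]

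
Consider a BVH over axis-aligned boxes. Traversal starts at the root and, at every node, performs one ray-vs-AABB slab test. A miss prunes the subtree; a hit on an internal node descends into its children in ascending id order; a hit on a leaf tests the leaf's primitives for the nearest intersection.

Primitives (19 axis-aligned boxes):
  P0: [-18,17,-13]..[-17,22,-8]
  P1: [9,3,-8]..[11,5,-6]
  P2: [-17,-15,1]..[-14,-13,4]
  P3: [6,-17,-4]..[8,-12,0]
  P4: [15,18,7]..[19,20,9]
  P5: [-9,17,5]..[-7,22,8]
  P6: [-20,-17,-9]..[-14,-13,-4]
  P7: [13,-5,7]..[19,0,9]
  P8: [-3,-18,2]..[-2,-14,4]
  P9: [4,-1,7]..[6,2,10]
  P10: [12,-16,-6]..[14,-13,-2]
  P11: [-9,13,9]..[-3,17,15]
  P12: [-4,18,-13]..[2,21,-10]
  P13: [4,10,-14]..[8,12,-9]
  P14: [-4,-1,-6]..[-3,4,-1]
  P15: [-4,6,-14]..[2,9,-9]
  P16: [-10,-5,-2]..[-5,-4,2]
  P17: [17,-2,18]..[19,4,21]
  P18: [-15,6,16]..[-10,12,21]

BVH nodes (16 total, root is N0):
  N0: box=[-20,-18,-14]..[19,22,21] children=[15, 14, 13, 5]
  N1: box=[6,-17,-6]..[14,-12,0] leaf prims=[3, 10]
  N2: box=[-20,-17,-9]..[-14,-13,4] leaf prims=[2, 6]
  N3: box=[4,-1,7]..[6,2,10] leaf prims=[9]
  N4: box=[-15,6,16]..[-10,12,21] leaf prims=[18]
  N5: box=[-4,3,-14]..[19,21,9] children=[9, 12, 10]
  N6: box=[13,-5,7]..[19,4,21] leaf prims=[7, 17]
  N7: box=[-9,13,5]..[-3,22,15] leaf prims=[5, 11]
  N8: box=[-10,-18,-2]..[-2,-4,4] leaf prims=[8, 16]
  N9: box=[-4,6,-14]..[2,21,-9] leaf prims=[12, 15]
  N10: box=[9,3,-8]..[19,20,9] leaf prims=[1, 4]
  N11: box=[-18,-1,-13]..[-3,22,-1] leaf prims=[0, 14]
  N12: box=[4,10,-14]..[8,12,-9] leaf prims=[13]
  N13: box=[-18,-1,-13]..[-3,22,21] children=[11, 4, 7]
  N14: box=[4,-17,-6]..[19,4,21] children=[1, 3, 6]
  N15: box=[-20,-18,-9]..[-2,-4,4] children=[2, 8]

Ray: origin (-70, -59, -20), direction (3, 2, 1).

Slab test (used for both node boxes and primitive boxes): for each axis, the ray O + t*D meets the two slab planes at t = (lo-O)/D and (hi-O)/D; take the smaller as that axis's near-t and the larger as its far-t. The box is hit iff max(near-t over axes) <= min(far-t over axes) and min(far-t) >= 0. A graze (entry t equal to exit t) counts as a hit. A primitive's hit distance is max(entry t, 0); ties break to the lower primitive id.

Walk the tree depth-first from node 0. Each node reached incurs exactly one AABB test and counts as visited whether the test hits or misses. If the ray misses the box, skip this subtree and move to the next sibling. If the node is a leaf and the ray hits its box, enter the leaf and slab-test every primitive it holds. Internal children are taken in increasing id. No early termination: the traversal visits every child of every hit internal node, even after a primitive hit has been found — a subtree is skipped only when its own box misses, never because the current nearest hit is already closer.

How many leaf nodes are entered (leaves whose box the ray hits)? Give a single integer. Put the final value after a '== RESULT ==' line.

Walk:
N0 x:[50/3,89/3] y:[41/2,81/2] z:[6,41] -> hit [41/2,89/3], descend [5, 13, 14, 15]
  N5 x:[22,89/3] y:[31,40] z:[6,29] -> miss, prune
  N13 x:[52/3,67/3] y:[29,81/2] z:[7,41] -> miss, prune
  N14 x:[74/3,89/3] y:[21,63/2] z:[14,41] -> hit [74/3,89/3], descend [1, 3, 6]
    N1 x:[76/3,28] y:[21,47/2] z:[14,20] -> miss, prune
    N3 x:[74/3,76/3] y:[29,61/2] z:[27,30] -> miss, prune
    N6 x:[83/3,89/3] y:[27,63/2] z:[27,41] -> hit [83/3,89/3] leaf, test {P7@t=83/3, P17(miss)}
  N15 x:[50/3,68/3] y:[41/2,55/2] z:[11,24] -> hit [41/2,68/3], descend [2, 8]
    N2 x:[50/3,56/3] y:[21,23] z:[11,24] -> miss, prune
    N8 x:[20,68/3] y:[41/2,55/2] z:[18,24] -> hit [41/2,68/3] leaf, test {P8@t=67/3, P16(miss)}

10 AABB tests over nodes [0, 5, 13, 14, 1, 3, 6, 15, 2, 8]; 2 leaves entered; closest P8.

== RESULT ==
2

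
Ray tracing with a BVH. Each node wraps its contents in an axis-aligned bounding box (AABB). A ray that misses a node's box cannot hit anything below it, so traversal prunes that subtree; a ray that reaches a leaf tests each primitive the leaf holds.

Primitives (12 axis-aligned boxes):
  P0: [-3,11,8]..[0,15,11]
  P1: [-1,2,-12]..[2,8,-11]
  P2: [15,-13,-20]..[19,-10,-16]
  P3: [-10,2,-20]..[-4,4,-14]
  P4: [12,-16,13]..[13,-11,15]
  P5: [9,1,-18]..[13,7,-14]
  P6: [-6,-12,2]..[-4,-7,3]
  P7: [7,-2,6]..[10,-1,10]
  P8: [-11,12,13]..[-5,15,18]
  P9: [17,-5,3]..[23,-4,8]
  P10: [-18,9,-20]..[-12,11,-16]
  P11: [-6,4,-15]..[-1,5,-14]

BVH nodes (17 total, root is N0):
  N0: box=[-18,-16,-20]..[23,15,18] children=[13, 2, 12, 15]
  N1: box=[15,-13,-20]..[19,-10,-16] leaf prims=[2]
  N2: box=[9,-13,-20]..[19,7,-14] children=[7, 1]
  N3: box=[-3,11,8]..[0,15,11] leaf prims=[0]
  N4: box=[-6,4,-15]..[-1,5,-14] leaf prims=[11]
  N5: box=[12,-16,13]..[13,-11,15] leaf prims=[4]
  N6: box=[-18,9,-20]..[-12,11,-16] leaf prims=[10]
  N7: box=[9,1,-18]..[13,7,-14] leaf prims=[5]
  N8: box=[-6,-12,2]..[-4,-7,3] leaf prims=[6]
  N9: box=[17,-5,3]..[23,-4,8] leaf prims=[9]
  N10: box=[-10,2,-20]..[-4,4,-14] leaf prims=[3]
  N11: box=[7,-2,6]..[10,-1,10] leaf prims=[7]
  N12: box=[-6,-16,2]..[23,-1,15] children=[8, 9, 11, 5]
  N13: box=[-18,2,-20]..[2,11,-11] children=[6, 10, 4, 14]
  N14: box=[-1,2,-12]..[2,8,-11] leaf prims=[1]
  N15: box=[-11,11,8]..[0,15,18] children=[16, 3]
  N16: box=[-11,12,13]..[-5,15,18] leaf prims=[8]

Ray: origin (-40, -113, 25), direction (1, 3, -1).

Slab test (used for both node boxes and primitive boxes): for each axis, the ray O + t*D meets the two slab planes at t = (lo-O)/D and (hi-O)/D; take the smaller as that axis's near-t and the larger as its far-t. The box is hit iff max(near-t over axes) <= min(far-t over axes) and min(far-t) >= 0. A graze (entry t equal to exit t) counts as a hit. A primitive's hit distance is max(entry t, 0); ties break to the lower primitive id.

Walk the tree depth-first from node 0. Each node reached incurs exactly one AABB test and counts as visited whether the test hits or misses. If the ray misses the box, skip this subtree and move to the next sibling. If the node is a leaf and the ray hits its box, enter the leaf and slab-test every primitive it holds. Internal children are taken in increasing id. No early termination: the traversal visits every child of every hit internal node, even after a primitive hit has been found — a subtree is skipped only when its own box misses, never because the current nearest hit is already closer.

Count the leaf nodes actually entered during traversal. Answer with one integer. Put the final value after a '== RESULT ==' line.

Trace the traversal:
N0 x:[22,63] y:[97/3,128/3] z:[7,45] -> hit [97/3,128/3], descend [2, 12, 13, 15]
  N2 x:[49,59] y:[100/3,40] z:[39,45] -> miss, prune
  N12 x:[34,63] y:[97/3,112/3] z:[10,23] -> miss, prune
  N13 x:[22,42] y:[115/3,124/3] z:[36,45] -> hit [115/3,124/3], descend [4, 6, 10, 14]
    N4 x:[34,39] y:[39,118/3] z:[39,40] -> hit [39,39] leaf, test {P11@t=39}
    N6 x:[22,28] y:[122/3,124/3] z:[41,45] -> miss, prune
    N10 x:[30,36] y:[115/3,39] z:[39,45] -> miss, prune
    N14 x:[39,42] y:[115/3,121/3] z:[36,37] -> miss, prune
  N15 x:[29,40] y:[124/3,128/3] z:[7,17] -> miss, prune

Summary -> nodes [0, 2, 12, 13, 4, 6, 10, 14, 15]; box-tests=9; leaf-entries=1; first=P11

== RESULT ==
1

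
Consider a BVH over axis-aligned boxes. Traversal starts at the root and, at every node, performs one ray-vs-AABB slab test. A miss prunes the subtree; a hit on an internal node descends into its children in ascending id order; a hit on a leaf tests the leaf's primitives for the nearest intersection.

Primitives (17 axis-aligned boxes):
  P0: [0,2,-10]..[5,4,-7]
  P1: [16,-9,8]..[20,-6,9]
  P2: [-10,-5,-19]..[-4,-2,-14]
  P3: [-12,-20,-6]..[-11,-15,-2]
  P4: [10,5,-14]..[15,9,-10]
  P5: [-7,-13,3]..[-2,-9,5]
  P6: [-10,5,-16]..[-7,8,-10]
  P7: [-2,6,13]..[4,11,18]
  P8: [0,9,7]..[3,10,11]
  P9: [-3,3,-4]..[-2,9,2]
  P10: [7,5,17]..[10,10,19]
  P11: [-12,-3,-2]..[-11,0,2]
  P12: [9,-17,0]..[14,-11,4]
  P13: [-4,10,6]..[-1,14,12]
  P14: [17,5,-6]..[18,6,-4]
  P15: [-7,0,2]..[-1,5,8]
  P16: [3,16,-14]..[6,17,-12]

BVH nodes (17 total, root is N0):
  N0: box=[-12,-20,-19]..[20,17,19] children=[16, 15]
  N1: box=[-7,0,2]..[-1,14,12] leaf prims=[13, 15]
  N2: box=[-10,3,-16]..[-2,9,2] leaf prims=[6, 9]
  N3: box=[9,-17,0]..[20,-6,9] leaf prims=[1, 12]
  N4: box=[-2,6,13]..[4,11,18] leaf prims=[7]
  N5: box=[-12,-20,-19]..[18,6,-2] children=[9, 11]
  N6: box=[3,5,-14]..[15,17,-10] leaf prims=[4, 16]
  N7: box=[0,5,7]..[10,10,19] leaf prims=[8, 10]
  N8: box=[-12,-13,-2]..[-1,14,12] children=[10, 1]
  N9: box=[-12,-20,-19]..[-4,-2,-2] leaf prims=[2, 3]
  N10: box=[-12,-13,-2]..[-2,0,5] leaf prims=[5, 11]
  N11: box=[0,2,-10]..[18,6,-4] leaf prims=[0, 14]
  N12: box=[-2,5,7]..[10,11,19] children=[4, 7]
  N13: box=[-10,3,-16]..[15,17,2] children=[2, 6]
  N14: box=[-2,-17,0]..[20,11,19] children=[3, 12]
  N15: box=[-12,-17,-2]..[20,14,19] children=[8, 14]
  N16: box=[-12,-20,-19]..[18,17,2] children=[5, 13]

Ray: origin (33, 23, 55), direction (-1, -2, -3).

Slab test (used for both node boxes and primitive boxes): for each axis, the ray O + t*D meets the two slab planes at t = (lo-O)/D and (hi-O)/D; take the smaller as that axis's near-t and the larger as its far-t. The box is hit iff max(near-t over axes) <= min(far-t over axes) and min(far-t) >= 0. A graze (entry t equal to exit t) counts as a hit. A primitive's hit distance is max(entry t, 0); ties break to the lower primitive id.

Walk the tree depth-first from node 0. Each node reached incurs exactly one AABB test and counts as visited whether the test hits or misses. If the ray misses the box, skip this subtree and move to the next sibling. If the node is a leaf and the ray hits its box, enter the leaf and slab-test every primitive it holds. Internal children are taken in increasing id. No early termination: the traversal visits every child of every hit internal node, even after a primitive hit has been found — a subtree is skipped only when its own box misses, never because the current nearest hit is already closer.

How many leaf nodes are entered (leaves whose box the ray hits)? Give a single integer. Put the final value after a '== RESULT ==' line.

Walk:
N0 x:[13,45] y:[3,43/2] z:[12,74/3] -> hit [13,43/2], descend [15, 16]
  N15 x:[13,45] y:[9/2,20] z:[12,19] -> hit [13,19], descend [8, 14]
    N8 x:[34,45] y:[9/2,18] z:[43/3,19] -> miss, prune
    N14 x:[13,35] y:[6,20] z:[12,55/3] -> hit [13,55/3], descend [3, 12]
      N3 x:[13,24] y:[29/2,20] z:[46/3,55/3] -> hit [46/3,55/3] leaf, test {P1@t=46/3, P12(miss)}
      N12 x:[23,35] y:[6,9] z:[12,16] -> miss, prune
  N16 x:[15,45] y:[3,43/2] z:[53/3,74/3] -> hit [53/3,43/2], descend [5, 13]
    N5 x:[15,45] y:[17/2,43/2] z:[19,74/3] -> hit [19,43/2], descend [9, 11]
      N9 x:[37,45] y:[25/2,43/2] z:[19,74/3] -> miss, prune
      N11 x:[15,33] y:[17/2,21/2] z:[59/3,65/3] -> miss, prune
    N13 x:[18,43] y:[3,10] z:[53/3,71/3] -> miss, prune

Visited [0, 15, 8, 14, 3, 12, 16, 5, 9, 11, 13]. Tests: 11 box, 1 leaf. Nearest: P1.

== RESULT ==
1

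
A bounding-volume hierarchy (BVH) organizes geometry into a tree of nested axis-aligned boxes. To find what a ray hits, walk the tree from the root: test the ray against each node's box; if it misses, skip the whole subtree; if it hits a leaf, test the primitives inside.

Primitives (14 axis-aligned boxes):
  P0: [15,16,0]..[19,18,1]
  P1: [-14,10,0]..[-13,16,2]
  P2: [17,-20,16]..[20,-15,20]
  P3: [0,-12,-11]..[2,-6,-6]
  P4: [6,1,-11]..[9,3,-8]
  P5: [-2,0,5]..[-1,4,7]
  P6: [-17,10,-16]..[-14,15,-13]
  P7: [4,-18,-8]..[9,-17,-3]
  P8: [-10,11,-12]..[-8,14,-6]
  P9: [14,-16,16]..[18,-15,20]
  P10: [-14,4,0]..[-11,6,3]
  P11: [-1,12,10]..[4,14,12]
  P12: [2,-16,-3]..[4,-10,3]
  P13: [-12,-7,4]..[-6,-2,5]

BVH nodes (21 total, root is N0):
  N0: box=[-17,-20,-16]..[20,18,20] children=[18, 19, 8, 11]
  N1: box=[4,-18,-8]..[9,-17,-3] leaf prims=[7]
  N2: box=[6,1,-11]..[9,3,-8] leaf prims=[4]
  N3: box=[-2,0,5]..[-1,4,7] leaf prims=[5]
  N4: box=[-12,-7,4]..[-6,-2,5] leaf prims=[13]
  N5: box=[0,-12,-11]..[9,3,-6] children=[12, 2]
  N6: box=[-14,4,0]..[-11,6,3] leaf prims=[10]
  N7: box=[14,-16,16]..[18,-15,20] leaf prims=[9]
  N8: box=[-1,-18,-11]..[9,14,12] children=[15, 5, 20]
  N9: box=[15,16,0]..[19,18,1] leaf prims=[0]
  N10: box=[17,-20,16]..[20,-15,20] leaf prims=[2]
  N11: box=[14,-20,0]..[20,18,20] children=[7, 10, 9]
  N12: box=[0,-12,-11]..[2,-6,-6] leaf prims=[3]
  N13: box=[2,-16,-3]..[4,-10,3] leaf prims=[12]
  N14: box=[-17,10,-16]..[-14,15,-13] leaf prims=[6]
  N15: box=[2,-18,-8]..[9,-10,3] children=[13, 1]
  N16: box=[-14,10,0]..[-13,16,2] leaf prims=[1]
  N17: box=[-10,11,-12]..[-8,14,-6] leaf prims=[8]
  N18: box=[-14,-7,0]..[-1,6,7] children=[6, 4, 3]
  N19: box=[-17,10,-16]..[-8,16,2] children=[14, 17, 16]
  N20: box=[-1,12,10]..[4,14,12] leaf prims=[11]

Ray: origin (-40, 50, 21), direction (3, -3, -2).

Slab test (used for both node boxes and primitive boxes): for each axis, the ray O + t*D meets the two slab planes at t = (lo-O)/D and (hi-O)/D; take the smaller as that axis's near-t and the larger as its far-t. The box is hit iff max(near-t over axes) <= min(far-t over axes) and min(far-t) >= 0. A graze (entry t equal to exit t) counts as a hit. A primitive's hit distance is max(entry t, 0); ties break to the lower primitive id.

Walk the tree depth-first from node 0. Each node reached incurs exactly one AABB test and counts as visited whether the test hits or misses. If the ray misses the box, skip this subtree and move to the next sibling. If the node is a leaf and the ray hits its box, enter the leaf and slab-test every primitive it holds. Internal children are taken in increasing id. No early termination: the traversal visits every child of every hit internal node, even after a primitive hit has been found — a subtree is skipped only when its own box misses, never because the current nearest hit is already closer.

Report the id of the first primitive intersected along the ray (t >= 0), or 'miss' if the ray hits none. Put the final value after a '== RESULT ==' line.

Trace the traversal:
N0 x:[23/3,20] y:[32/3,70/3] z:[1/2,37/2] -> hit [32/3,37/2], descend [8, 11, 18, 19]
  N8 x:[13,49/3] y:[12,68/3] z:[9/2,16] -> hit [13,16], descend [5, 15, 20]
    N5 x:[40/3,49/3] y:[47/3,62/3] z:[27/2,16] -> hit [47/3,16], descend [2, 12]
      N2 x:[46/3,49/3] y:[47/3,49/3] z:[29/2,16] -> hit [47/3,16] leaf, test {P4@t=47/3}
      N12 x:[40/3,14] y:[56/3,62/3] z:[27/2,16] -> miss, prune
    N15 x:[14,49/3] y:[20,68/3] z:[9,29/2] -> miss, prune
    N20 x:[13,44/3] y:[12,38/3] z:[9/2,11/2] -> miss, prune
  N11 x:[18,20] y:[32/3,70/3] z:[1/2,21/2] -> miss, prune
  N18 x:[26/3,13] y:[44/3,19] z:[7,21/2] -> miss, prune
  N19 x:[23/3,32/3] y:[34/3,40/3] z:[19/2,37/2] -> miss, prune

10 AABB tests over nodes [0, 8, 5, 2, 12, 15, 20, 11, 18, 19]; 1 leaf entered; closest P4.

== RESULT ==
4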